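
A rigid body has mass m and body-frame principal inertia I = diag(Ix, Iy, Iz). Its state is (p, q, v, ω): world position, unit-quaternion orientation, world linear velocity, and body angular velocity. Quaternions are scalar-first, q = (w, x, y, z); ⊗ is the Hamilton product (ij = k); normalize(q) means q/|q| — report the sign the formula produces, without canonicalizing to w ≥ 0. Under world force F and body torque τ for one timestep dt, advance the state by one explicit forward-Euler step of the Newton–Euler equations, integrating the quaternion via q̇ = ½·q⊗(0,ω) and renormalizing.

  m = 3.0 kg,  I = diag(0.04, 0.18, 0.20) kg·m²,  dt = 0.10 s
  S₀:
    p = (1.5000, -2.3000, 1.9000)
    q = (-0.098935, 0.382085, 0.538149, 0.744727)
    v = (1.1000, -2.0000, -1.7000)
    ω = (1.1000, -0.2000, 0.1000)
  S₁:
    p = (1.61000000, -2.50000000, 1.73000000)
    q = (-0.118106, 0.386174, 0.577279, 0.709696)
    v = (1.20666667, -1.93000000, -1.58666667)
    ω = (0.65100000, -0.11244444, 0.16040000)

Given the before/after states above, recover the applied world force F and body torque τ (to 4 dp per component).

velocity change Δv = (0.10666667, 0.07000000, 0.11333333)
F = m·Δv/dt = (3.2000, 2.1000, 3.4000)
ω₁ − ω₀ = (-0.44900000, 0.08755556, 0.06040000)
ω₀×(Iω₀) = (-0.0004, -0.0176, -0.0308)
applied torque τ = (-0.1800, 0.1400, 0.0900)

F = (3.2000, 2.1000, 3.4000)
τ = (-0.1800, 0.1400, 0.0900)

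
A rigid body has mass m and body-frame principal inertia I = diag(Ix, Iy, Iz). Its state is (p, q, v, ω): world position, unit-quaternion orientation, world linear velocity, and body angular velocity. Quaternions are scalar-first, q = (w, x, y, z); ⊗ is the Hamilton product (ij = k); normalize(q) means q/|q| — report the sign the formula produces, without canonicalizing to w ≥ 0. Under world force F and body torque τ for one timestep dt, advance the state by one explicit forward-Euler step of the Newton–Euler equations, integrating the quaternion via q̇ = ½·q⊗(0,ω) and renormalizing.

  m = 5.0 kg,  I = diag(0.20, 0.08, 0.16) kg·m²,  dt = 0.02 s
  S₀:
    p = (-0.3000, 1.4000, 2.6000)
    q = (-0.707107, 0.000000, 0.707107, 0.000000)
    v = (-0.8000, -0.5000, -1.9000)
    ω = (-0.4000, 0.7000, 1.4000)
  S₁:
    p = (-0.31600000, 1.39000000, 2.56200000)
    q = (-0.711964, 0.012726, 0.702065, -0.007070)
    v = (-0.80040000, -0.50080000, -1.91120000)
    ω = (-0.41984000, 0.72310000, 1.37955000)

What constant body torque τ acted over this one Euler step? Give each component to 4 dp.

Δω = ω₁−ω₀ = (-0.01984000, 0.02310000, -0.02045000)
τ = I·(Δω/dt) + ω₀×(Iω₀) = (-0.1200, 0.0700, -0.1300)

τ = (-0.1200, 0.0700, -0.1300)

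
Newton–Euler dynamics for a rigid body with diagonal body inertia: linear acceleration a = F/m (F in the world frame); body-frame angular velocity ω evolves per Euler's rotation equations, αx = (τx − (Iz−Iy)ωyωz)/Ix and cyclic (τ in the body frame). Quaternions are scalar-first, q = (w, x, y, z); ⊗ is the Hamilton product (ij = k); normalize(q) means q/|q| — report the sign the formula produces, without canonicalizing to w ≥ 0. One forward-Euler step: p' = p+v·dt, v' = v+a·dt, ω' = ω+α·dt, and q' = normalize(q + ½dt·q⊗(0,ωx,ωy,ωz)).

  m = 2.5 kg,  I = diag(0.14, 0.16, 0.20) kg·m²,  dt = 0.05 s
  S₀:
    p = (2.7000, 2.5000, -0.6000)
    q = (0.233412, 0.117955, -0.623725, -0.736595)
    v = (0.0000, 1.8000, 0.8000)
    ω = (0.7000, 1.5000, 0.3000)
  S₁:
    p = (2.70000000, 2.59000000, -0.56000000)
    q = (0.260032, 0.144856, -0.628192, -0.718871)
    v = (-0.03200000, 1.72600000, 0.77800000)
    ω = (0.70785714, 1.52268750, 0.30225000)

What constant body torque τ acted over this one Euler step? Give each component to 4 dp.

rate change Δω = (0.00785714, 0.02268750, 0.00225000)
τ = I·(Δω/dt) + ω₀×(Iω₀) = (0.0400, 0.0600, 0.0300)

τ = (0.0400, 0.0600, 0.0300)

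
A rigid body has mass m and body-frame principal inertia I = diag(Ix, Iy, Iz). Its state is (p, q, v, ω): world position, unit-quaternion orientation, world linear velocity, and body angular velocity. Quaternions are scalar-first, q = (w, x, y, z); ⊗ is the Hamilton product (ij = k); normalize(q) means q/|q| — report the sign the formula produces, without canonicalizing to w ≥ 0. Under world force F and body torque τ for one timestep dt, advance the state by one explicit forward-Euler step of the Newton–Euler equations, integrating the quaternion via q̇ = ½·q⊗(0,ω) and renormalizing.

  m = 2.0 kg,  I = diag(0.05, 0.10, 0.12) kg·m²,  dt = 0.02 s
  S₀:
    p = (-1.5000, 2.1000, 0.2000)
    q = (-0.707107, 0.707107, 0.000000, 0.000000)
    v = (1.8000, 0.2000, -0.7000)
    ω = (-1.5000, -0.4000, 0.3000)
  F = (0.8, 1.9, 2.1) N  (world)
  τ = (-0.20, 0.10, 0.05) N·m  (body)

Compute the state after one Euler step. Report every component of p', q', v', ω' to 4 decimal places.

p' = (-1.4640, 2.1040, 0.1860)
q' = (-0.6964, 0.7176, 0.0007, -0.0049)
v' = (1.8080, 0.2190, -0.6790)
ω' = (-1.5790, -0.3863, 0.3033)

α = I⁻¹(τ − ω×Iω) = (-3.9520, 0.6850, 0.1667)
new body rate ω' = (-1.5790, -0.3863, 0.3033)
q⊗(0,ω) = (1.0606605, 1.0606605, 0.0707107, -0.4949749)
q + ½dt·q⊗(0,ω), renormalized = (-0.6964, 0.7176, 0.0007, -0.0049)
linear accel F/m = (0.4000, 0.9500, 1.0500)
new position p' = (-1.4640, 2.1040, 0.1860)
v' = v + a·dt = (1.8080, 0.2190, -0.6790)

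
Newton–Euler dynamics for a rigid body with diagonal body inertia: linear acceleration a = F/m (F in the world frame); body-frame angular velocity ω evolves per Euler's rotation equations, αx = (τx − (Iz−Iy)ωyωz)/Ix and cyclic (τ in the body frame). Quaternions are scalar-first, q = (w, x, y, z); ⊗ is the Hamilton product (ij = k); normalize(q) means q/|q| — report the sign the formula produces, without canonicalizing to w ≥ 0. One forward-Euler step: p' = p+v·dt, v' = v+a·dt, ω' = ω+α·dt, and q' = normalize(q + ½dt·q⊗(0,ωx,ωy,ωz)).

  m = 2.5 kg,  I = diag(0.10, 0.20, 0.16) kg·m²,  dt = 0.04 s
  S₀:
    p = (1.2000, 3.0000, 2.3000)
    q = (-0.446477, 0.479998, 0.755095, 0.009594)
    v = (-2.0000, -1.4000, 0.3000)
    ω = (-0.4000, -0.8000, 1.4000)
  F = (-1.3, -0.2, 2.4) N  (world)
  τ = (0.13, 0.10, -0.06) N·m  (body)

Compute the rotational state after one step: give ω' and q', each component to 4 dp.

ω' = (-0.3659, -0.7867, 1.3770)
q' = (-0.4306, 0.5046, 0.7483, -0.0045)

gyro term ω×Iω = (0.0448, 0.0336, 0.0320)
α = I⁻¹(τ − ω×Iω) = (0.8520, 0.3320, -0.5750)
ω + α·dt = (-0.3659, -0.7867, 1.3770)
q⊗(0,ω) = (0.7826436, 1.2433990, -0.3186532, -0.7070282)
updated quaternion q' = (-0.4306, 0.5046, 0.7483, -0.0045)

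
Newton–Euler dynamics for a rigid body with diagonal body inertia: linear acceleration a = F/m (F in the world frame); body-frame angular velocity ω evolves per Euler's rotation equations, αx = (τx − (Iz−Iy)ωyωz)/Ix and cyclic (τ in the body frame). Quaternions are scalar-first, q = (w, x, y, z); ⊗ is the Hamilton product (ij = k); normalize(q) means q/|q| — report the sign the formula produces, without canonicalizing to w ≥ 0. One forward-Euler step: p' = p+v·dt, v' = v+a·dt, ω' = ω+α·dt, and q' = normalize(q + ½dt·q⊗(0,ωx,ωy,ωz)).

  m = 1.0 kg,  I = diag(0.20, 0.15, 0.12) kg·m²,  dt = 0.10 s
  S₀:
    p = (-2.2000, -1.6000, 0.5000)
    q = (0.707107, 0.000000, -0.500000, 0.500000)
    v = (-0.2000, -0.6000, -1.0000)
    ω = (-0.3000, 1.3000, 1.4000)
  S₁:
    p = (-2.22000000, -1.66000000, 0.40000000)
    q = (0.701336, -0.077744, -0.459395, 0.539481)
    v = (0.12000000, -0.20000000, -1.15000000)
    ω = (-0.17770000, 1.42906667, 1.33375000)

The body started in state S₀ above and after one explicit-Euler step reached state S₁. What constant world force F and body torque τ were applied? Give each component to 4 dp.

F = (3.2000, 4.0000, -1.5000)
τ = (0.1900, 0.1600, -0.0600)

v₁ − v₀ = (0.32000000, 0.40000000, -0.15000000)
F = m·Δv/dt = (3.2000, 4.0000, -1.5000)
ω₁ − ω₀ = (0.12230000, 0.12906667, -0.06625000)
precession coupling = (-0.0546, -0.0336, 0.0195)
applied torque τ = (0.1900, 0.1600, -0.0600)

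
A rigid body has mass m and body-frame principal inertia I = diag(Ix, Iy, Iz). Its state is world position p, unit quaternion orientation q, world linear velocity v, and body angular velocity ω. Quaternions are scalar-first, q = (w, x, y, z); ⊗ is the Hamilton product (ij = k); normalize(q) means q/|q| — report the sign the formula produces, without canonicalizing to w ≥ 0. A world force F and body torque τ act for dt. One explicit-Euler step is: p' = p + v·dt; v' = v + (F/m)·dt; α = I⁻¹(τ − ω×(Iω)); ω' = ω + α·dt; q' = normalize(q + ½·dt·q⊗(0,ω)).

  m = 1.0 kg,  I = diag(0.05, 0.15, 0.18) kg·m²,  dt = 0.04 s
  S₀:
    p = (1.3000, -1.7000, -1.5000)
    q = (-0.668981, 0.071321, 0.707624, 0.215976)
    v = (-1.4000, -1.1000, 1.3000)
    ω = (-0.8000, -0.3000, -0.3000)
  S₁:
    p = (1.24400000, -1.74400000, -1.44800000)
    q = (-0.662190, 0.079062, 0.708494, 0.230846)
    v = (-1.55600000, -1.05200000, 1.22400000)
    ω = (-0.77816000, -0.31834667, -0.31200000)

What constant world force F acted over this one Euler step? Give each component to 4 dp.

v₁ − v₀ = (-0.15600000, 0.04800000, -0.07600000)
applied force F = (-3.9000, 1.2000, -1.9000)

F = (-3.9000, 1.2000, -1.9000)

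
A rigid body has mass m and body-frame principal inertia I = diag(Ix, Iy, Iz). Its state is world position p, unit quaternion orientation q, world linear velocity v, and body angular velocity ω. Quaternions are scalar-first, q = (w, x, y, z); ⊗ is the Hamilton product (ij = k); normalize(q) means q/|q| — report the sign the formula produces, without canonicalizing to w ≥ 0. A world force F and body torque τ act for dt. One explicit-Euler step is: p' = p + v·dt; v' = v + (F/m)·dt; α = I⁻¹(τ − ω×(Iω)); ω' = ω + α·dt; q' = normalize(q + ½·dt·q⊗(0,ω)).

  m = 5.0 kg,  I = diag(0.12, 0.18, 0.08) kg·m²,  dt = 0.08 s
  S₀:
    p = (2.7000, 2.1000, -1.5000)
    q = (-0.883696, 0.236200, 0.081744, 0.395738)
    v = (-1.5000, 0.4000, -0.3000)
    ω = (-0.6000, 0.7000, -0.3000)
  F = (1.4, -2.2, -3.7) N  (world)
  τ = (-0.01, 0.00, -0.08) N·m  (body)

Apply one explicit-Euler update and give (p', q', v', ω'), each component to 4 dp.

(τ − ω×Iω)/I = (-0.2583, -0.0400, -0.6850)
new body rate ω' = (-0.6207, 0.6968, -0.3548)
2q̇ = q⊗(0,ω) = (0.2032206, 0.2286778, -0.7851700, 0.4794952)
q' = normalize(q + ½dt·q⊗(0,ω)) = (-0.8749, 0.2452, 0.0503, 0.4146)
a = (0.2800, -0.4400, -0.7400)
new position p' = (2.5800, 2.1320, -1.5240)
new velocity v' = (-1.4776, 0.3648, -0.3592)

p' = (2.5800, 2.1320, -1.5240)
q' = (-0.8749, 0.2452, 0.0503, 0.4146)
v' = (-1.4776, 0.3648, -0.3592)
ω' = (-0.6207, 0.6968, -0.3548)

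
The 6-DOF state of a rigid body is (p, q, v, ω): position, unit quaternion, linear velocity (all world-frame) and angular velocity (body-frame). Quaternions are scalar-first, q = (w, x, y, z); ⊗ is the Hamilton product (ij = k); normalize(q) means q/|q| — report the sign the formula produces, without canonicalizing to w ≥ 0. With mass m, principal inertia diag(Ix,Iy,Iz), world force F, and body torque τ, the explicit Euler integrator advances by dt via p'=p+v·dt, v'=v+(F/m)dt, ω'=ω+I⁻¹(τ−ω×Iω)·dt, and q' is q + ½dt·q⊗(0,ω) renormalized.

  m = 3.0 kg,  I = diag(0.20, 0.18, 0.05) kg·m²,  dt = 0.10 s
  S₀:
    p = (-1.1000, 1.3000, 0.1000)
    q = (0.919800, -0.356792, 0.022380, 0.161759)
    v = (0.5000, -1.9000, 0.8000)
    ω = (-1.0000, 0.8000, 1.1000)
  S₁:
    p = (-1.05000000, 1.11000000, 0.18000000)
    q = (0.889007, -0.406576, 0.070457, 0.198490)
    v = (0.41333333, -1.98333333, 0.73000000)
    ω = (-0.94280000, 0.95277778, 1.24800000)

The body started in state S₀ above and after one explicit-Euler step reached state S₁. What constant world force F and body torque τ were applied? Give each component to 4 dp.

rate change Δω = (0.05720000, 0.15277778, 0.14800000)
I·α + gyro = (0.0000, 0.1100, 0.0900)
Δv = v₁−v₀ = (-0.08666667, -0.08333333, -0.07000000)
F = m·Δv/dt = (-2.6000, -2.5000, -2.1000)

F = (-2.6000, -2.5000, -2.1000)
τ = (0.0000, 0.1100, 0.0900)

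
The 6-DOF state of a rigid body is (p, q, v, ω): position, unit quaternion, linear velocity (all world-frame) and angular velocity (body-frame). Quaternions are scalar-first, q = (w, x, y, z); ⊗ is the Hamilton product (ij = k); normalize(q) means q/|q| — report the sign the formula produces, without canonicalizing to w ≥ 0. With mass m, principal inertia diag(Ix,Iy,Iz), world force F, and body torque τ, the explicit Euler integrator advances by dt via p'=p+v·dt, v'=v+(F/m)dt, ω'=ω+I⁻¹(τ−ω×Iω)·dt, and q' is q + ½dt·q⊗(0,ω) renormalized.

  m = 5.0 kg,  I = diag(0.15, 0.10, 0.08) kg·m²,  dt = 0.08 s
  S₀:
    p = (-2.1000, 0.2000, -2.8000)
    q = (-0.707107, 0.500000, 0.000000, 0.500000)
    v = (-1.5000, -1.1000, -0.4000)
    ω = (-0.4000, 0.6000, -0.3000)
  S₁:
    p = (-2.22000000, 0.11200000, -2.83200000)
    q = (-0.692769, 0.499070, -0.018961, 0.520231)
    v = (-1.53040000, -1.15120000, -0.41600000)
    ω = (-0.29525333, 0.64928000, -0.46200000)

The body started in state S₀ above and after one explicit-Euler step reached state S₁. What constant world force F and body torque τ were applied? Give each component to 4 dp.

F = (-1.9000, -3.2000, -1.0000)
τ = (0.2000, 0.0700, -0.1500)

velocity change Δv = (-0.03040000, -0.05120000, -0.01600000)
F = m·Δv/dt = (-1.9000, -3.2000, -1.0000)
rate change Δω = (0.10474667, 0.04928000, -0.16200000)
gyro term ω₀×Iω₀ = (0.0036, 0.0084, 0.0120)
applied torque τ = (0.2000, 0.0700, -0.1500)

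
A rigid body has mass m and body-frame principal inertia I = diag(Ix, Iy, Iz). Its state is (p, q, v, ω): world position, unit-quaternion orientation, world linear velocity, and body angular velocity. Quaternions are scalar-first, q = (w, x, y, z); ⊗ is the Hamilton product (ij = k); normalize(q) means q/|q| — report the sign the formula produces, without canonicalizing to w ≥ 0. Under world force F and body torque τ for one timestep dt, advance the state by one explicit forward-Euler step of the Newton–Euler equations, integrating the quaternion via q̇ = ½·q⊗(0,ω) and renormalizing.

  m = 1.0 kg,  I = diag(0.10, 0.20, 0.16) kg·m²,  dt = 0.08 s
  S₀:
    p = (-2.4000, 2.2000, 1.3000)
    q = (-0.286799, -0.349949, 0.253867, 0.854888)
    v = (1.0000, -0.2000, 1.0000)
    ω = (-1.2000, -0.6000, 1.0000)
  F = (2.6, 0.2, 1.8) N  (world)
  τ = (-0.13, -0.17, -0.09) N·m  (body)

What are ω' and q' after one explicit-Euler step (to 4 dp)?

ω' = (-1.3232, -0.6968, 0.9190)
q' = (-0.3310, -0.3048, 0.2332, 0.8621)

gyro term ω×Iω = (0.0240, 0.0720, 0.0720)
(τ − ω×Iω)/I = (-1.5400, -1.2100, -1.0125)
ω + α·dt = (-1.3232, -0.6968, 0.9190)
2q̇ = q⊗(0,ω) = (-1.1225066, 1.1109586, -0.5038372, 0.2278108)
q + ½dt·q⊗(0,ω), renormalized = (-0.3310, -0.3048, 0.2332, 0.8621)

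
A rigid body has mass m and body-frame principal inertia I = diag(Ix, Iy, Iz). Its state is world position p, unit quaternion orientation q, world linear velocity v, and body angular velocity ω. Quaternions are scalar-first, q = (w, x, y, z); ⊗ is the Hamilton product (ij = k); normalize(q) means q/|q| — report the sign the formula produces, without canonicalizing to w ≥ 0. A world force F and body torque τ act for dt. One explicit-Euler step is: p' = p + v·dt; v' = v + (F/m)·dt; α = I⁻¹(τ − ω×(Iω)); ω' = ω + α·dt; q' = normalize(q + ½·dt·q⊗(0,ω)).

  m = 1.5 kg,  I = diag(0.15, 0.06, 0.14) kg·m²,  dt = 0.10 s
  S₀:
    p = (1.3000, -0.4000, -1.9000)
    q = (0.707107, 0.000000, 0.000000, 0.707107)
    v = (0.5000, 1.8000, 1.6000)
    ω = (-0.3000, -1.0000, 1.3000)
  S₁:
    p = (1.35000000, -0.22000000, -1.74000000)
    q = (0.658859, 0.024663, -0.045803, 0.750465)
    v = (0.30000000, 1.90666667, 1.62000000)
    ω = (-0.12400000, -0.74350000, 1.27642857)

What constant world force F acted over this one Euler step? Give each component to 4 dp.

F = (-3.0000, 1.6000, 0.3000)

velocity change Δv = (-0.20000000, 0.10666667, 0.02000000)
applied force F = (-3.0000, 1.6000, 0.3000)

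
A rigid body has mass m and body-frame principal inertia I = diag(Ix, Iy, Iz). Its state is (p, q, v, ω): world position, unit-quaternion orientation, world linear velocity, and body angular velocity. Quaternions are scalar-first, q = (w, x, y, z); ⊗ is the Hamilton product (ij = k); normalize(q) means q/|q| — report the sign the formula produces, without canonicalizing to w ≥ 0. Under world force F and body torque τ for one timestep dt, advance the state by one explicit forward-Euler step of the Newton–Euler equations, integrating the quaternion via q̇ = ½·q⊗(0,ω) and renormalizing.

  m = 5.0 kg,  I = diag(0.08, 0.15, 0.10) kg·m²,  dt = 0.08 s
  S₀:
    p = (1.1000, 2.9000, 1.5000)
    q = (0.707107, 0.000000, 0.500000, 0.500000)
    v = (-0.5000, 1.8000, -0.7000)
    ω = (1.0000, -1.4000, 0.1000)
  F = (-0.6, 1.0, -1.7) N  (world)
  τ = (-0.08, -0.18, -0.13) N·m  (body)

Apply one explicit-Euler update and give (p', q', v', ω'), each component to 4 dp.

p' = (1.0600, 3.0440, 1.4440)
q' = (0.7314, 0.0581, 0.4793, 0.4817)
v' = (-0.5096, 1.8160, -0.7272)
ω' = (0.9130, -1.4949, 0.0744)

p' = p + v·dt = (1.0600, 3.0440, 1.4440)
v + (F/m)dt = (-0.5096, 1.8160, -0.7272)
gyro term ω×Iω = (0.0070, -0.0020, -0.0980)
α = I⁻¹(τ − ω×Iω) = (-1.0875, -1.1867, -0.3200)
new body rate ω' = (0.9130, -1.4949, 0.0744)
2q̇ = q⊗(0,ω) = (0.6500000, 1.4571070, -0.4899498, -0.4292893)
updated quaternion q' = (0.7314, 0.0581, 0.4793, 0.4817)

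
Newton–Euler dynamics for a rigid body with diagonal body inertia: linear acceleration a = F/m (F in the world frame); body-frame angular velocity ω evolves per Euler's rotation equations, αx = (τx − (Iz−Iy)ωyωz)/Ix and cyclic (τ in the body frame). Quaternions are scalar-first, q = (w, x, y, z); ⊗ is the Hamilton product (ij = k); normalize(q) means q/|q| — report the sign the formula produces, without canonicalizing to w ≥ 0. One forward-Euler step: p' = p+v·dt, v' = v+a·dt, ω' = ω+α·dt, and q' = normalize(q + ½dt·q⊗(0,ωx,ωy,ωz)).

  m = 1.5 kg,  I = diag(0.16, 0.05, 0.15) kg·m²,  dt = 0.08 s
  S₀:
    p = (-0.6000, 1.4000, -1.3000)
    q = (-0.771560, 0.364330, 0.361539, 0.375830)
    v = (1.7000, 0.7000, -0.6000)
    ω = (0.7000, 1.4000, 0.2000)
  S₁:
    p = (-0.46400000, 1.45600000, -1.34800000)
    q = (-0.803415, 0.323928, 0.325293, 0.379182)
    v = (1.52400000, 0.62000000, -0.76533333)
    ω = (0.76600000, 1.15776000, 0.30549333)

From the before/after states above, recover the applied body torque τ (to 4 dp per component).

τ = (0.1600, -0.1500, 0.0900)

ω₁ − ω₀ = (0.06600000, -0.24224000, 0.10549333)
precession coupling = (0.0280, 0.0014, -0.1078)
I·α + gyro = (0.1600, -0.1500, 0.0900)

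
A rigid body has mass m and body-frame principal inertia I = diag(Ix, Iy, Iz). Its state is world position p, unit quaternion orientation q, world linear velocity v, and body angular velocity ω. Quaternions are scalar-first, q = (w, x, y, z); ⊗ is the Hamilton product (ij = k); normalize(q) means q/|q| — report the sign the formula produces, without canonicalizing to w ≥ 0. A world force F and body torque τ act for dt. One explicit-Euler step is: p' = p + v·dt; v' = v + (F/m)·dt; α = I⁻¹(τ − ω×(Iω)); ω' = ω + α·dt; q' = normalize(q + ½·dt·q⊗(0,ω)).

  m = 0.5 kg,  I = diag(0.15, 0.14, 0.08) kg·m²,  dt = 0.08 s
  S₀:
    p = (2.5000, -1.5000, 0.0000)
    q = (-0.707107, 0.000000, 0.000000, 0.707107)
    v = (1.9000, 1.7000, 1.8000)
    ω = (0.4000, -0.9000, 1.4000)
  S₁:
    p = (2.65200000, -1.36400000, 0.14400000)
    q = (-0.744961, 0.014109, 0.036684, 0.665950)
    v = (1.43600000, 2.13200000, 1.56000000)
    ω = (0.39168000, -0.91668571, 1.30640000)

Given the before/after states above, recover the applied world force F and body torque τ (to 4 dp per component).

v₁ − v₀ = (-0.46400000, 0.43200000, -0.24000000)
m·(v₁−v₀)/dt = (-2.9000, 2.7000, -1.5000)
rate change Δω = (-0.00832000, -0.01668571, -0.09360000)
gyro term ω₀×Iω₀ = (0.0756, 0.0392, 0.0036)
I·α + gyro = (0.0600, 0.0100, -0.0900)

F = (-2.9000, 2.7000, -1.5000)
τ = (0.0600, 0.0100, -0.0900)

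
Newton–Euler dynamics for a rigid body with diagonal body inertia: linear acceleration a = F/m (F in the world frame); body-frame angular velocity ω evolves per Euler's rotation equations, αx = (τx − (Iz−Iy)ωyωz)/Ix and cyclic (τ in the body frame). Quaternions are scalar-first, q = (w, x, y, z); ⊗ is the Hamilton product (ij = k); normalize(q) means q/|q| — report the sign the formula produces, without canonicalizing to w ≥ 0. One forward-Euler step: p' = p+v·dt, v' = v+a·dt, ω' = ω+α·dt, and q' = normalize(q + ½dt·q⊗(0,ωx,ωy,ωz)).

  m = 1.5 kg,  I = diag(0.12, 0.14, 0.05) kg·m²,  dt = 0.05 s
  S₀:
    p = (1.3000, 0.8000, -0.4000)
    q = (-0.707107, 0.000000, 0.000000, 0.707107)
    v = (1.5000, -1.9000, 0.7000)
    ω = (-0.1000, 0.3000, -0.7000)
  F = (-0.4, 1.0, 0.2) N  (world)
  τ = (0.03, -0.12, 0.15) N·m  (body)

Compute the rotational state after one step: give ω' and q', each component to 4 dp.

ω' = (-0.0954, 0.2554, -0.5494)
q' = (-0.6946, -0.0035, -0.0071, 0.7193)

angular accel α = (0.0925, -0.8921, 3.0120)
ω + α·dt = (-0.0954, 0.2554, -0.5494)
Hamilton product q⊗(0,ω) = (0.4949749, -0.1414214, -0.2828428, 0.4949749)
q + ½dt·q⊗(0,ω), renormalized = (-0.6946, -0.0035, -0.0071, 0.7193)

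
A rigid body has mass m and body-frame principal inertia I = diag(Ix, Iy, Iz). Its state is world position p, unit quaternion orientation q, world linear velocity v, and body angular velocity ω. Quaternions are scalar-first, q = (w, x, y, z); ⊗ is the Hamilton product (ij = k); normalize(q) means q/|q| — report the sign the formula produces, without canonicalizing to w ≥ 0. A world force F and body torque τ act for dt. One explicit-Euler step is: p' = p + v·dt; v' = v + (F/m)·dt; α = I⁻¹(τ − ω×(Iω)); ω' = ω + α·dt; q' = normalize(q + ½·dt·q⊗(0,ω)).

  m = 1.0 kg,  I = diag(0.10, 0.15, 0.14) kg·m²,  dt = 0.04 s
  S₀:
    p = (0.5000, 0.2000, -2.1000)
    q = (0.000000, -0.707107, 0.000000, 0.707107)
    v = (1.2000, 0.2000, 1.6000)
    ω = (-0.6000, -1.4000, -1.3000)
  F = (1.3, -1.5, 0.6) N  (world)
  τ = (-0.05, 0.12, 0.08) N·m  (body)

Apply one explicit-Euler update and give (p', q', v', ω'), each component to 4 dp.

p' = (0.5480, 0.2080, -2.0360)
q' = (0.0099, -0.6868, -0.0268, 0.7263)
v' = (1.2520, 0.1400, 1.6240)
ω' = (-0.6127, -1.3597, -1.2891)

p' = p + v·dt = (0.5480, 0.2080, -2.0360)
v' = v + a·dt = (1.2520, 0.1400, 1.6240)
(τ − ω×Iω)/I = (-0.3180, 1.0080, 0.2714)
ω + α·dt = (-0.6127, -1.3597, -1.2891)
2q̇ = q⊗(0,ω) = (0.4949749, 0.9899498, -1.3435033, 0.9899498)
q + ½dt·q⊗(0,ω), renormalized = (0.0099, -0.6868, -0.0268, 0.7263)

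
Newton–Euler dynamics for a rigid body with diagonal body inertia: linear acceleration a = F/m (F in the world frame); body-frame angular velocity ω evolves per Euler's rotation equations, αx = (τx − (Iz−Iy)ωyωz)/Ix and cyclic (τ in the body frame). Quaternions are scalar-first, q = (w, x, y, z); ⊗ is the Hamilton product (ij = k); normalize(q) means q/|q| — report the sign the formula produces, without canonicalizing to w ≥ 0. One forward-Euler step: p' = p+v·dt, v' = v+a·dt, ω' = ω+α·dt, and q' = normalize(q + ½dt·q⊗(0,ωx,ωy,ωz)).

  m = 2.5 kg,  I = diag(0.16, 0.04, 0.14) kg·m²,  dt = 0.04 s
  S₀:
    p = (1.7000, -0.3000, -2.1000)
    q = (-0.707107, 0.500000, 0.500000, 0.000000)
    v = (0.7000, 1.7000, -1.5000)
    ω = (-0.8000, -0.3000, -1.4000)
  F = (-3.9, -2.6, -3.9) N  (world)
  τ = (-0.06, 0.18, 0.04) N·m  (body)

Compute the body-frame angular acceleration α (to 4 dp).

α = (-0.6375, 3.9400, 0.4914)

gyro term ω×Iω = (0.0420, 0.0224, -0.0288)
α = I⁻¹(τ − ω×Iω) = (-0.6375, 3.9400, 0.4914)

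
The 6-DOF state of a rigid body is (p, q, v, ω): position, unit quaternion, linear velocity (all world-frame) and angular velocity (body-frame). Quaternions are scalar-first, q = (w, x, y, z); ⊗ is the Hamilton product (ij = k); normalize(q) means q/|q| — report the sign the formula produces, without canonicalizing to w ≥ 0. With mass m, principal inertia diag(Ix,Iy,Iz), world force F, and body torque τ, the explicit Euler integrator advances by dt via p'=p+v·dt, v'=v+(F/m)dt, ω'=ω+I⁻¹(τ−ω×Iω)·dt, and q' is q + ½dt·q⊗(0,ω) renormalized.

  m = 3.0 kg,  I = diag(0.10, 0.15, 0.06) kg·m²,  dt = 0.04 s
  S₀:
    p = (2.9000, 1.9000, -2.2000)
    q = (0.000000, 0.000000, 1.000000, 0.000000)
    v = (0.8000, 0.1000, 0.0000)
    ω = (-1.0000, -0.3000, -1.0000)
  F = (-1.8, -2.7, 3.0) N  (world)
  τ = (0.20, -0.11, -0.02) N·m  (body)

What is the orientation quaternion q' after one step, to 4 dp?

q' = (0.0060, -0.0200, 0.9996, 0.0200)

Hamilton product q⊗(0,ω) = (0.3000000, -1.0000000, 0.0000000, 1.0000000)
updated quaternion q' = (0.0060, -0.0200, 0.9996, 0.0200)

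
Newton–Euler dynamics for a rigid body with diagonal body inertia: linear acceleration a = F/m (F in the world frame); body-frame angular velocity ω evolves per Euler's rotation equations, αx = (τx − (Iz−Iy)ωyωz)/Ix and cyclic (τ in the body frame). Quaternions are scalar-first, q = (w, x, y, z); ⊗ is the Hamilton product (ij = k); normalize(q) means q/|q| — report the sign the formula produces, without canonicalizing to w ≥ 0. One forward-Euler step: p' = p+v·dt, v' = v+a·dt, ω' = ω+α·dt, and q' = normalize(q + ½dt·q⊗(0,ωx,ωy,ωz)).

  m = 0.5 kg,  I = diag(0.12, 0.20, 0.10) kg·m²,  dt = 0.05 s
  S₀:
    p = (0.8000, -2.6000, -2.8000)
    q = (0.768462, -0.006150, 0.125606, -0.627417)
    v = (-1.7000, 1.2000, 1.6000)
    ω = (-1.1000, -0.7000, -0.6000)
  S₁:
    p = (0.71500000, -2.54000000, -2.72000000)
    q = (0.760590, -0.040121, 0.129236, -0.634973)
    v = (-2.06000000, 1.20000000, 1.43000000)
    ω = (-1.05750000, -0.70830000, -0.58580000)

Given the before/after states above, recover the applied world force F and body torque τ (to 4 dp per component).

F = (-3.6000, 0.0000, -1.7000)
τ = (0.0600, -0.0200, 0.0900)

ω₁ − ω₀ = (0.04250000, -0.00830000, 0.01420000)
applied torque τ = (0.0600, -0.0200, 0.0900)
velocity change Δv = (-0.36000000, 0.00000000, -0.17000000)
F = m·Δv/dt = (-3.6000, 0.0000, -1.7000)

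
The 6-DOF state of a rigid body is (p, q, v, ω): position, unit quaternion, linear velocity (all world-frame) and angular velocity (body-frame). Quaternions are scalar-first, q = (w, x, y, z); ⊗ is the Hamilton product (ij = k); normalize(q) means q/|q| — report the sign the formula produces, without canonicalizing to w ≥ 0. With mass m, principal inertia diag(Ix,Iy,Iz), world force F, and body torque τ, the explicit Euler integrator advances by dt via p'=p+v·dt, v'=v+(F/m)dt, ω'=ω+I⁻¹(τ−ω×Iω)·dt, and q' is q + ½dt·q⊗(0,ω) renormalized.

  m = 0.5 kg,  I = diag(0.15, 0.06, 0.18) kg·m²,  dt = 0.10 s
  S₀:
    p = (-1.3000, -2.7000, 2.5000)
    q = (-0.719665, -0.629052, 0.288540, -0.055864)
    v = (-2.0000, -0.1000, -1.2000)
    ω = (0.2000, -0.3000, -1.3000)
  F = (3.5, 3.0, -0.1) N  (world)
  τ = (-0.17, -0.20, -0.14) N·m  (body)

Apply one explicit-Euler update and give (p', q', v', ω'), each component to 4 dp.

p' = (-1.5000, -2.7100, 2.3800)
q' = (-0.7111, -0.6544, 0.2573, -0.0025)
v' = (-1.3000, 0.5000, -1.2200)
ω' = (0.0555, -0.6463, -1.3808)

a = (7.0000, 6.0000, -0.2000)
p' = p + v·dt = (-1.5000, -2.7100, 2.3800)
v' = v + a·dt = (-1.3000, 0.5000, -1.2200)
precession coupling ω×(Iω) = (0.0468, 0.0078, 0.0054)
angular accel α = (-1.4453, -3.4633, -0.8078)
ω + α·dt = (0.0555, -0.6463, -1.3808)
Hamilton product q⊗(0,ω) = (0.1397492, -0.5357942, -0.6130409, 1.0665721)
updated quaternion q' = (-0.7111, -0.6544, 0.2573, -0.0025)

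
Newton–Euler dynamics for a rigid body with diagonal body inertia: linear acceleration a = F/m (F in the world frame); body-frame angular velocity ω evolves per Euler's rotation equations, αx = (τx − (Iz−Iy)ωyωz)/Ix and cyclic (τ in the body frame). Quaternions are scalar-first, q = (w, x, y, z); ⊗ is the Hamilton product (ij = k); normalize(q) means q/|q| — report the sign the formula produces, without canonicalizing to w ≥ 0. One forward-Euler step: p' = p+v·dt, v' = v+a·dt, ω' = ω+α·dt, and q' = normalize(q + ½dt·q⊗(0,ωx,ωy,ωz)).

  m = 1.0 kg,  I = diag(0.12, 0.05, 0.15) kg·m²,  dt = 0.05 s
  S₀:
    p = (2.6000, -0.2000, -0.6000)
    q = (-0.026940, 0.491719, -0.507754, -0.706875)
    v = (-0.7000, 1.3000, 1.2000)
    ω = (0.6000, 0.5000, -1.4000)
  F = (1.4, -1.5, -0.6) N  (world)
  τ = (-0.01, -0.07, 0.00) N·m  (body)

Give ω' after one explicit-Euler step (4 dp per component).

(τ − ω×Iω)/I = (0.5000, -1.9040, 0.1400)
ω' = ω + α·dt = (0.6250, 0.4048, -1.3930)

ω' = (0.6250, 0.4048, -1.3930)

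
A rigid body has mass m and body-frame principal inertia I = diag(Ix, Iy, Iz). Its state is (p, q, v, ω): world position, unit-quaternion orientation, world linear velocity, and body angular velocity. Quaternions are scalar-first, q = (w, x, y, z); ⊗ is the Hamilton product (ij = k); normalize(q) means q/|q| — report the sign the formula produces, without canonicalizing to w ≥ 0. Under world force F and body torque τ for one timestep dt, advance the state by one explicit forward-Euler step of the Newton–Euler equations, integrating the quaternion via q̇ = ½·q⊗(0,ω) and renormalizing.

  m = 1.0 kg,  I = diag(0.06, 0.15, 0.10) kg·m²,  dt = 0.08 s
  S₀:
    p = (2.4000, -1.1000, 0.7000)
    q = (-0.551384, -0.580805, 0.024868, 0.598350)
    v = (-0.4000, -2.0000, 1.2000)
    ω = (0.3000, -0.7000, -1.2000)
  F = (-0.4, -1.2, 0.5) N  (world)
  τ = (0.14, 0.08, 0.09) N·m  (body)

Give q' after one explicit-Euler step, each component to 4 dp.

q' = (-0.5142, -0.5709, 0.0196, 0.6397)

Hamilton product q⊗(0,ω) = (0.9096691, 0.2235882, -0.1314922, 1.0607639)
q' = normalize(q + ½dt·q⊗(0,ω)) = (-0.5142, -0.5709, 0.0196, 0.6397)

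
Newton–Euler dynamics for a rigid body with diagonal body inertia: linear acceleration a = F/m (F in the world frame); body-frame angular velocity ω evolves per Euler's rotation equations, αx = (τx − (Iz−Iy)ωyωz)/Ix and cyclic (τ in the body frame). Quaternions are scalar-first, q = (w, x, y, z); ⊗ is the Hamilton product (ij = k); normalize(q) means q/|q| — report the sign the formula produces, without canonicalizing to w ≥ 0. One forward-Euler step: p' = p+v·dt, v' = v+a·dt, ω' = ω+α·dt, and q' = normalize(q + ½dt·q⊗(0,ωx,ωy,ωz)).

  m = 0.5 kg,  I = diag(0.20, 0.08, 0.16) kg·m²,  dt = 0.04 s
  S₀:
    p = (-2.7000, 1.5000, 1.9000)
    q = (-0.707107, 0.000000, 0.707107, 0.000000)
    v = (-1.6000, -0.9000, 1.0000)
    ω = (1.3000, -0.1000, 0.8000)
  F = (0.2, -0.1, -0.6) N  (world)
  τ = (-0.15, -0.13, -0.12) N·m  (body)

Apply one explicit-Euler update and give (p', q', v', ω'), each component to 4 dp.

p' = (-2.7640, 1.4640, 1.9400)
q' = (-0.7054, -0.0071, 0.7082, -0.0297)
v' = (-1.5840, -0.9080, 0.9520)
ω' = (1.2713, -0.1858, 0.7661)

ω×(Iω) gyroscopic = (-0.0064, 0.0416, 0.0156)
angular accel α = (-0.7180, -2.1450, -0.8475)
ω' = ω + α·dt = (1.2713, -0.1858, 0.7661)
2q̇ = q⊗(0,ω) = (0.0707107, -0.3535535, 0.0707107, -1.4849247)
q + ½dt·q⊗(0,ω), renormalized = (-0.7054, -0.0071, 0.7082, -0.0297)
p + v·dt = (-2.7640, 1.4640, 1.9400)
new velocity v' = (-1.5840, -0.9080, 0.9520)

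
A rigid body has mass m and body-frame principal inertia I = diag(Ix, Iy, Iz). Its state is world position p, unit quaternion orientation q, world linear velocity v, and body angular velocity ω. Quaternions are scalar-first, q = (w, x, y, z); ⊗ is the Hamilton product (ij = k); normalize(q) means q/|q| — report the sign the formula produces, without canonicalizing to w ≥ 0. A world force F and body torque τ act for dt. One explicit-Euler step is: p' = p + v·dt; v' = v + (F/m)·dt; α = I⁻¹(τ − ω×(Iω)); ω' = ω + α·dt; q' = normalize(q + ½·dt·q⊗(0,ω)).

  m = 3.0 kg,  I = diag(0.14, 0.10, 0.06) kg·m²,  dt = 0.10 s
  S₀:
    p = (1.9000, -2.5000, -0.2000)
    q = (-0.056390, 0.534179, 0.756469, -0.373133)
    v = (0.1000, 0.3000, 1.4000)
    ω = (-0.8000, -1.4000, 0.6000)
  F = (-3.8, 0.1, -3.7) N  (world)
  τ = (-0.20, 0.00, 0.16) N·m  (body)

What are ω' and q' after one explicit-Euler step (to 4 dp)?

(τ − ω×Iω)/I = (-1.6686, 0.3840, 3.4133)
ω' = ω + α·dt = (-0.9669, -1.3616, 0.9413)
Hamilton product q⊗(0,ω) = (1.7102796, -0.0233928, 0.0569450, -0.1765094)
q + ½dt·q⊗(0,ω), renormalized = (0.0290, 0.5310, 0.7565, -0.3806)

ω' = (-0.9669, -1.3616, 0.9413)
q' = (0.0290, 0.5310, 0.7565, -0.3806)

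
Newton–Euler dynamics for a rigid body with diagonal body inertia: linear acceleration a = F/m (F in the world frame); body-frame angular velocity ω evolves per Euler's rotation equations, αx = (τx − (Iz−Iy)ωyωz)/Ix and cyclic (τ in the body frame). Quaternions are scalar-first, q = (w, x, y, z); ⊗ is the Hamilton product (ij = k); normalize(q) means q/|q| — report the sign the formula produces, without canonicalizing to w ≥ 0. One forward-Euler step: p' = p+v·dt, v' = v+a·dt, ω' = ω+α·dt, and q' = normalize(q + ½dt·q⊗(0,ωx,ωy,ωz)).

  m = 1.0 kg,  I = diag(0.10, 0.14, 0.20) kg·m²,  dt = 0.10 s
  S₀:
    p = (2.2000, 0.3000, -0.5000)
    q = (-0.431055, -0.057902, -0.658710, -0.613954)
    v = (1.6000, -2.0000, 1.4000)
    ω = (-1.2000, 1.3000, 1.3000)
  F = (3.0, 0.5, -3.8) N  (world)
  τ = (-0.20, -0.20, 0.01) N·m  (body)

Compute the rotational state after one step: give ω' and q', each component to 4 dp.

gyro term ω×Iω = (0.1014, 0.1560, -0.0624)
α = I⁻¹(τ − ω×Iω) = (-3.0140, -2.5429, 0.3620)
new body rate ω' = (-1.5014, 1.0457, 1.3362)
q⊗(0,ω) = (1.5849808, 0.4590832, 0.2516459, -1.4260961)
q' = normalize(q + ½dt·q⊗(0,ω)) = (-0.3497, -0.0347, -0.6423, -0.6812)

ω' = (-1.5014, 1.0457, 1.3362)
q' = (-0.3497, -0.0347, -0.6423, -0.6812)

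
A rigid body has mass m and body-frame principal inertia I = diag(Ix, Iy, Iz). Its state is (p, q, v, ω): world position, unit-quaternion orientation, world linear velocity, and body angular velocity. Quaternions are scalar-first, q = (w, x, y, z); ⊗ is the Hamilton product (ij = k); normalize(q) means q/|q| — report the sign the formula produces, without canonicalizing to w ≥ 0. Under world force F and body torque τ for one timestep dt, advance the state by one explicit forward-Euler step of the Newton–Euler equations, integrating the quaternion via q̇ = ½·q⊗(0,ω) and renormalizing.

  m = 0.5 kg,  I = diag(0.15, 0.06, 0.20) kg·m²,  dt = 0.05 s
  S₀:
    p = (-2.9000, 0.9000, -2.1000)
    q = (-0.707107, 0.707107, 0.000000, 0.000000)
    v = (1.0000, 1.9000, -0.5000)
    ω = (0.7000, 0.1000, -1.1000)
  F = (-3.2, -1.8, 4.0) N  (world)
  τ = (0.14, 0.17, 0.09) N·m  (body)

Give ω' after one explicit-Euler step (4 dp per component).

ω' = (0.7518, 0.2096, -1.0759)

gyro term ω×Iω = (-0.0154, 0.0385, -0.0063)
(τ − ω×Iω)/I = (1.0360, 2.1917, 0.4815)
ω' = ω + α·dt = (0.7518, 0.2096, -1.0759)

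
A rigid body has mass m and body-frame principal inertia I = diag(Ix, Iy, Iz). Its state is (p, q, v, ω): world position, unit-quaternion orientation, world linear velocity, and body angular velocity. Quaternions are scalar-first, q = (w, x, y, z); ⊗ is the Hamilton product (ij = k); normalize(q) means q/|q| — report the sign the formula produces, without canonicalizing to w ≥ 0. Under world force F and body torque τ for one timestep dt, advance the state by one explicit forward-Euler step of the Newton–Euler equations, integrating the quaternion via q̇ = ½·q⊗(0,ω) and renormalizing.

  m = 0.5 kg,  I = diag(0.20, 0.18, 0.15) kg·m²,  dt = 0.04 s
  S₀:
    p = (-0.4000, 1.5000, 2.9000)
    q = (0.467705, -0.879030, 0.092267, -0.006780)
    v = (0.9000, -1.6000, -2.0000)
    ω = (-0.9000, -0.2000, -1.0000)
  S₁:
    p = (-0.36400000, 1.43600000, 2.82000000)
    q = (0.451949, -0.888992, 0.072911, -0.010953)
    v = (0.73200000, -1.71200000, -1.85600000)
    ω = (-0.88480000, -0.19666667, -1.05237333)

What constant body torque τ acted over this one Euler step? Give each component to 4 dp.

Δω = ω₁−ω₀ = (0.01520000, 0.00333333, -0.05237333)
τ = I·(Δω/dt) + ω₀×(Iω₀) = (0.0700, 0.0600, -0.2000)

τ = (0.0700, 0.0600, -0.2000)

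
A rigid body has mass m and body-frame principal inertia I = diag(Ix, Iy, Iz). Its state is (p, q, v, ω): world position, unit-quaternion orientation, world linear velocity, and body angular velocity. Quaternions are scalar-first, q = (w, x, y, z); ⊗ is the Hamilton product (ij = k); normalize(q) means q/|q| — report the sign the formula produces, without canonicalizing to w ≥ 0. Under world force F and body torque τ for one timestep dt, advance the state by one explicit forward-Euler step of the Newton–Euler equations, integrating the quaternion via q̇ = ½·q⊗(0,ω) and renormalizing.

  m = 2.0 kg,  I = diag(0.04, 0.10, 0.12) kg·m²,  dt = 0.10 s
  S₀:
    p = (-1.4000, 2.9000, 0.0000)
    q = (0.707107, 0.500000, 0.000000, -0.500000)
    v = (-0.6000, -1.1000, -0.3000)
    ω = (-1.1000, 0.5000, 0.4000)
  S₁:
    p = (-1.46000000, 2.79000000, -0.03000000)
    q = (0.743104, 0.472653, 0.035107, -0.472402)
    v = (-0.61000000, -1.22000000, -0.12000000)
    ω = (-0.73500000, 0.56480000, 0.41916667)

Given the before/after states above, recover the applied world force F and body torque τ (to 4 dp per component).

rate change Δω = (0.36500000, 0.06480000, 0.01916667)
gyro term ω₀×Iω₀ = (0.0040, 0.0352, -0.0330)
applied torque τ = (0.1500, 0.1000, -0.0100)
velocity change Δv = (-0.01000000, -0.12000000, 0.18000000)
m·(v₁−v₀)/dt = (-0.2000, -2.4000, 3.6000)

F = (-0.2000, -2.4000, 3.6000)
τ = (0.1500, 0.1000, -0.0100)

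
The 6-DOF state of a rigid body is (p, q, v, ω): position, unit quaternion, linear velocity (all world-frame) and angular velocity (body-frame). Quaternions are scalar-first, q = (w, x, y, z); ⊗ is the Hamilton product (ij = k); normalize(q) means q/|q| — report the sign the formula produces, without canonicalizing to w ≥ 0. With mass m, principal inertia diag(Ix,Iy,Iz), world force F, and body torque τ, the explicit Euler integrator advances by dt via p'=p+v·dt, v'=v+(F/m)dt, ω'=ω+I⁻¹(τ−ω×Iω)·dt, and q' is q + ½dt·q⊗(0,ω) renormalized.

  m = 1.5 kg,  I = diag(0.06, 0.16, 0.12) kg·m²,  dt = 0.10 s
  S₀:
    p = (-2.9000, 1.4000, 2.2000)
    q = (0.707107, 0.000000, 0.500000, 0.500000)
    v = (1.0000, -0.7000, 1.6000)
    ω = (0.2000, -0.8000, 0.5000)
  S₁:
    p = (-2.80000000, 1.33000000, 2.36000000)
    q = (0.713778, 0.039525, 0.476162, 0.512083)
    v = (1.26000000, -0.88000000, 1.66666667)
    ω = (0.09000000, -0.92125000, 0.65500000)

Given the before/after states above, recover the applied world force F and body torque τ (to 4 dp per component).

F = (3.9000, -2.7000, 1.0000)
τ = (-0.0500, -0.2000, 0.1700)

Δv = v₁−v₀ = (0.26000000, -0.18000000, 0.06666667)
m·(v₁−v₀)/dt = (3.9000, -2.7000, 1.0000)
Δω = ω₁−ω₀ = (-0.11000000, -0.12125000, 0.15500000)
applied torque τ = (-0.0500, -0.2000, 0.1700)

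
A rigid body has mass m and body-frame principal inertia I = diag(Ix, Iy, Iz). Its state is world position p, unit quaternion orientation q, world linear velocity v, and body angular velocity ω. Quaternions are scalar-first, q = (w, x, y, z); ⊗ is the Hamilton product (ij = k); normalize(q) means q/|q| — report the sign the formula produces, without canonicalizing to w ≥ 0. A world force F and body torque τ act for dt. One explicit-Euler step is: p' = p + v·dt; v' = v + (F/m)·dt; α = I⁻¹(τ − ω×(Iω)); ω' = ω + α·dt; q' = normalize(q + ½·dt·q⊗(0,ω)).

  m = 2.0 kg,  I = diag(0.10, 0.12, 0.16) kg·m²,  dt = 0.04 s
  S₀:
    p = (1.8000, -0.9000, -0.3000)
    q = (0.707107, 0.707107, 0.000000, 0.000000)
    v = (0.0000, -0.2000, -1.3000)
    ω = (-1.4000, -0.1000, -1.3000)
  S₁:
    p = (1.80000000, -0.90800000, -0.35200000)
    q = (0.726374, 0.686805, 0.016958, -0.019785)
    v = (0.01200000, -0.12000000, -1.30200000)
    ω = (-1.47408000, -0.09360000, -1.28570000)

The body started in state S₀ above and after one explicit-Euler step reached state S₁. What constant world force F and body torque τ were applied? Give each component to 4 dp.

F = (0.6000, 4.0000, -0.1000)
τ = (-0.1800, -0.0900, 0.0600)

velocity change Δv = (0.01200000, 0.08000000, -0.00200000)
F = m·Δv/dt = (0.6000, 4.0000, -0.1000)
Δω = ω₁−ω₀ = (-0.07408000, 0.00640000, 0.01430000)
ω₀×(Iω₀) = (0.0052, -0.1092, 0.0028)
I·α + gyro = (-0.1800, -0.0900, 0.0600)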